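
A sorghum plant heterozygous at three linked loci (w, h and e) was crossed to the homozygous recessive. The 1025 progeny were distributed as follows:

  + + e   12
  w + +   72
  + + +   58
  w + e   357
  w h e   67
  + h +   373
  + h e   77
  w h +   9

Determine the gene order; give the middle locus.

w

The two most frequent reciprocal classes, w + e and + h +, are the parental types, so the F1 was w + e / + h +.
The two rarest classes, + + e and w h +, are the double crossovers. Comparing them with the parentals, only the w allele has switched, so w is the middle locus and the order is e – w – h.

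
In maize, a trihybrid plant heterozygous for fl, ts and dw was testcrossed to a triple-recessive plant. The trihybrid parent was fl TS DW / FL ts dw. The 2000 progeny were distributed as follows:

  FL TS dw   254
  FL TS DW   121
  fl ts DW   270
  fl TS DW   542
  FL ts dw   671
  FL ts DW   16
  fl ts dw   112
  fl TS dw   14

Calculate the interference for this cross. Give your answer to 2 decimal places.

The two rarest classes, fl TS dw and FL ts DW, are the double crossovers. Comparing them with the parentals, only the dw allele has switched, so dw is the middle locus and the order is fl – dw – ts.
fl–dw: (233 + 30)/2000 = 0.1315; dw–ts: (524 + 30)/2000 = 0.2770.
Expected DCO frequency = 0.1315 × 0.2770 ≈ 0.03643; observed = 30/2000 ≈ 0.01500.
Coefficient of coincidence = 0.01500/0.03643 ≈ 0.41; interference = 1 − 0.41 = 0.59.

0.59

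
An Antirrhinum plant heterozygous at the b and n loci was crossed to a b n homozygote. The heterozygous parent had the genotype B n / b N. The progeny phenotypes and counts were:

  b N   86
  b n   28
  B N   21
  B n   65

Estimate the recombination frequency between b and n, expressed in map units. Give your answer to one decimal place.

24.5 map units

The recombinant classes are B N and b n: 21 + 28 = 49.
Recombination frequency = 49/200 = 0.2450 ≈ 24.5%, i.e. 24.5 map units.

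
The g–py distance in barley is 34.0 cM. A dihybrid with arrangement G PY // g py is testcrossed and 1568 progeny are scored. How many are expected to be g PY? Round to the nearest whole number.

267

A map distance of 34.0 cM corresponds to a recombination frequency of 0.340.
The F1 is G PY / g py, so g PY is a recombinant gamete class with expected frequency r/2 = 0.340/2 = 0.1700.
Expected number = 0.1700 × 1568 = 266.56 ≈ 267.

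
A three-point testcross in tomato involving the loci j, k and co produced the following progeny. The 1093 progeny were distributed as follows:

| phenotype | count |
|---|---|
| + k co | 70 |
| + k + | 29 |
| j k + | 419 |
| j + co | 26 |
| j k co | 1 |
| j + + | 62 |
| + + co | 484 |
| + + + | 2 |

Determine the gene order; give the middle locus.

The two most frequent reciprocal classes, + + co and j k +, are the parental types, so the F1 was + + co / j k +.
The two rarest classes, + + + and j k co, are the double crossovers. Comparing them with the parentals, only the co allele has switched, so co is the middle locus and the order is j – co – k.

co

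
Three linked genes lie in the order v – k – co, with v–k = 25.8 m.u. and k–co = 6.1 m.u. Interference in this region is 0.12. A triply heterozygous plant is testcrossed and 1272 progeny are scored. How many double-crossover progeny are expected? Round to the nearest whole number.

Map distances give recombination frequencies of 0.258 and 0.061 for the two intervals.
With interference 0.12 (so coincidence = 0.88), expected double-crossover frequency = 0.258 × 0.061 × 0.88 = 0.01385.
Expected number = 0.01385 × 1272 = 17.62 ≈ 18.

18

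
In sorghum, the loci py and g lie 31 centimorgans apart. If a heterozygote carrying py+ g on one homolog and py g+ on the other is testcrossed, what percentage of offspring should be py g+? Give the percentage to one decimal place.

A map distance of 31 centimorgans corresponds to a recombination frequency of 0.310.
The F1 is py+ g / py g+, so py g+ is a parental gamete class with expected frequency (1 − r)/2 = 0.690/2 = 0.3450.
That is 0.3450 = 34.5% of the progeny.

34.5%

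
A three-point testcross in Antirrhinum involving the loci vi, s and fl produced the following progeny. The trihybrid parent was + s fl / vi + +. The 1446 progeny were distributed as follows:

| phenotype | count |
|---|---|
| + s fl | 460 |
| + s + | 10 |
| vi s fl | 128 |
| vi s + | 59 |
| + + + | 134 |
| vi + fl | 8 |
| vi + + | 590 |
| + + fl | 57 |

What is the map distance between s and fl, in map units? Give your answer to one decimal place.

The two rarest classes, + s + and vi + fl, are the double crossovers. Comparing them with the parentals, only the fl allele has switched, so fl is the middle locus and the order is vi – fl – s.
Crossovers in the fl–s interval produce the single-crossover classes + + fl and vi s + (57 + 59 = 116) plus the double crossovers (18).
RF(fl–s) = (116 + 18) / 1446 = 134/1446 = 0.0927 → 9.3 map units.

9.3 map units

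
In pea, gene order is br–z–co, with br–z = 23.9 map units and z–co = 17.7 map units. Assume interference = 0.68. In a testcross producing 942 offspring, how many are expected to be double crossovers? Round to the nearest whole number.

13

Map distances give recombination frequencies of 0.239 and 0.177 for the two intervals.
With interference 0.68 (so coincidence = 0.32), expected double-crossover frequency = 0.239 × 0.177 × 0.32 = 0.01354.
Expected number = 0.01354 × 942 = 12.75 ≈ 13.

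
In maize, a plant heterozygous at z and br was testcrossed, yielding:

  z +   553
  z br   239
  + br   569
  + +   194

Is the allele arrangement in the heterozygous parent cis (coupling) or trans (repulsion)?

The two most frequent classes are + br (569) and z + (553); these are the parental (non-recombinant) types.
So the F1 carried + br on one chromosome and z + on the other — the recessive alleles are on opposite chromosomes (trans / repulsion).

trans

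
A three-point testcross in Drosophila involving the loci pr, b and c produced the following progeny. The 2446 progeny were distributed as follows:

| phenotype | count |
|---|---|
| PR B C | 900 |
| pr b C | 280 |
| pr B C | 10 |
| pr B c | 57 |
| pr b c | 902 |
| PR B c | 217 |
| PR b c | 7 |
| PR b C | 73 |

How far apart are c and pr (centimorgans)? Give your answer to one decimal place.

21.0 centimorgans

The two most frequent reciprocal classes, pr b c and PR B C, are the parental types, so the F1 was pr b c / PR B C.
The two rarest classes, PR b c and pr B C, are the double crossovers. Comparing them with the parentals, only the pr allele has switched, so pr is the middle locus and the order is b – pr – c.
Crossovers in the pr–c interval produce the single-crossover classes pr b C and PR B c (280 + 217 = 497) plus the double crossovers (17).
RF(pr–c) = (497 + 17) / 2446 = 514/2446 = 0.2101 → 21.0 centimorgans.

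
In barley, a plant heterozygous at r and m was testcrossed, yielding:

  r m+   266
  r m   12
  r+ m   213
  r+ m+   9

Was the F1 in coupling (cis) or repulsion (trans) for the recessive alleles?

trans

The two most frequent classes are r+ m (213) and r m+ (266); these are the parental (non-recombinant) types.
So the F1 carried r+ m on one chromosome and r m+ on the other — the recessive alleles are on opposite chromosomes (trans / repulsion).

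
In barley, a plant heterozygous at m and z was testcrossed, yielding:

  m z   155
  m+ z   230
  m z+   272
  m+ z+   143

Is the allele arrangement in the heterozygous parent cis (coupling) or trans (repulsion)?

trans

The two most frequent classes are m+ z (230) and m z+ (272); these are the parental (non-recombinant) types.
So the F1 carried m+ z on one chromosome and m z+ on the other — the recessive alleles are on opposite chromosomes (trans / repulsion).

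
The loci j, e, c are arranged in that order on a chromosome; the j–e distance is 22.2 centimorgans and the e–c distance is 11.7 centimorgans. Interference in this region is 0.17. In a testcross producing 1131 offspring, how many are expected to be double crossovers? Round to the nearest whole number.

24

Map distances give recombination frequencies of 0.222 and 0.117 for the two intervals.
With interference 0.17 (so coincidence = 0.83), expected double-crossover frequency = 0.222 × 0.117 × 0.83 = 0.02156.
Expected number = 0.02156 × 1131 = 24.38 ≈ 24.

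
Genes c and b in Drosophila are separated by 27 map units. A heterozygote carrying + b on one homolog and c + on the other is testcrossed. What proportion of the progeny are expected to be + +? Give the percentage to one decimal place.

A map distance of 27 map units corresponds to a recombination frequency of 0.270.
The F1 is + b / c +, so + + is a recombinant gamete class with expected frequency r/2 = 0.270/2 = 0.1350.
That is 0.1350 = 13.5% of the progeny.

13.5%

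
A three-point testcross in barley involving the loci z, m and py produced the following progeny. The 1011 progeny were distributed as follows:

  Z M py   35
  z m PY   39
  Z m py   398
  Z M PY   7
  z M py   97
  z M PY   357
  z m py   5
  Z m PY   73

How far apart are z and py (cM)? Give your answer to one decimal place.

18.0 cM

The two most frequent reciprocal classes, Z m py and z M PY, are the parental types, so the F1 was Z m py / z M PY.
The two rarest classes, z m py and Z M PY, are the double crossovers. Comparing them with the parentals, only the z allele has switched, so z is the middle locus and the order is py – z – m.
Crossovers in the py–z interval produce the single-crossover classes Z m PY and z M py (73 + 97 = 170) plus the double crossovers (12).
RF(py–z) = (170 + 12) / 1011 = 182/1011 = 0.1800 → 18.0 cM.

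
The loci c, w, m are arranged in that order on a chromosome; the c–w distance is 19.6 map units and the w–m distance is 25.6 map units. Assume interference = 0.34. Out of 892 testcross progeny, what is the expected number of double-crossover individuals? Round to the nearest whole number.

Map distances give recombination frequencies of 0.196 and 0.256 for the two intervals.
With interference 0.34 (so coincidence = 0.66), expected double-crossover frequency = 0.196 × 0.256 × 0.66 = 0.03312.
Expected number = 0.03312 × 892 = 29.54 ≈ 30.

30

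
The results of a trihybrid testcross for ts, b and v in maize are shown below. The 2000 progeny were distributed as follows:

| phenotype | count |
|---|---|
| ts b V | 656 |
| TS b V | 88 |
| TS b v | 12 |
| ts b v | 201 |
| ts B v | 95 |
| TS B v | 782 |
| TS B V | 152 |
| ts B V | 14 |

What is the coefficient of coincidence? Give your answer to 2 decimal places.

The two most frequent reciprocal classes, ts b V and TS B v, are the parental types, so the F1 was ts b V / TS B v.
The two rarest classes, ts B V and TS b v, are the double crossovers. Comparing them with the parentals, only the b allele has switched, so b is the middle locus and the order is v – b – ts.
v–b: (353 + 26)/2000 = 0.1895; b–ts: (183 + 26)/2000 = 0.1045.
Expected DCO frequency = 0.1895 × 0.1045 ≈ 0.01980; observed = 26/2000 ≈ 0.01300.
Coefficient of coincidence = 0.01300/0.01980 ≈ 0.66.

0.66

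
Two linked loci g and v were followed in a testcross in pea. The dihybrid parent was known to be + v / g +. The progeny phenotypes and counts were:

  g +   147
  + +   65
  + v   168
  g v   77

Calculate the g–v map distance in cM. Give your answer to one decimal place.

31.1 cM

The recombinant classes are + + and g v: 65 + 77 = 142.
Recombination frequency = 142/457 = 0.3107 ≈ 31.1%, i.e. 31.1 cM.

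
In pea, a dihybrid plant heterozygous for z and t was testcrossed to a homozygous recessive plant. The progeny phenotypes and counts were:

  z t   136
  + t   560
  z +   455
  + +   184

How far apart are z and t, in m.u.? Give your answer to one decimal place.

24.0 m.u.

The two most frequent classes, + t (560) and z + (455), are the parental types, so the F1 was + t / z +.
The recombinant classes are + + and z t: 184 + 136 = 320.
Recombination frequency = 320/1335 = 0.2397 ≈ 24.0%, i.e. 24.0 m.u.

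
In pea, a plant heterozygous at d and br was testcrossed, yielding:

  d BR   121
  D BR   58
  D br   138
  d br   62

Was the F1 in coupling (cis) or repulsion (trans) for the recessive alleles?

The two most frequent classes are D br (138) and d BR (121); these are the parental (non-recombinant) types.
So the F1 carried D br on one chromosome and d BR on the other — the recessive alleles are on opposite chromosomes (trans / repulsion).

trans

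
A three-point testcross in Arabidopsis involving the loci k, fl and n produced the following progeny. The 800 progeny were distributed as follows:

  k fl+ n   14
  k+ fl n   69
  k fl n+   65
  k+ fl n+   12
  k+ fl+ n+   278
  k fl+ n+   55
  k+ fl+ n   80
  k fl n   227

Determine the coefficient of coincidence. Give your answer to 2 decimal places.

The two most frequent reciprocal classes, k fl n and k+ fl+ n+, are the parental types, so the F1 was k fl n / k+ fl+ n+.
The two rarest classes, k fl+ n and k+ fl n+, are the double crossovers. Comparing them with the parentals, only the fl allele has switched, so fl is the middle locus and the order is n – fl – k.
n–fl: (145 + 26)/800 = 0.2137; fl–k: (124 + 26)/800 = 0.1875.
Expected DCO frequency = 0.2137 × 0.1875 ≈ 0.04007; observed = 26/800 ≈ 0.03250.
Coefficient of coincidence = 0.03250/0.04007 ≈ 0.81.

0.81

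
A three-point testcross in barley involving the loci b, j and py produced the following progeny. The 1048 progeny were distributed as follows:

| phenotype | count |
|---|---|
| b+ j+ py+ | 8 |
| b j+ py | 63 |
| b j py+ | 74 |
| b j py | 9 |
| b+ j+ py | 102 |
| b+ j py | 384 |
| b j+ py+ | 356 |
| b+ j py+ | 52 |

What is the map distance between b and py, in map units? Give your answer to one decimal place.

12.6 map units

The two most frequent reciprocal classes, b+ j py and b j+ py+, are the parental types, so the F1 was b+ j py / b j+ py+.
The two rarest classes, b j py and b+ j+ py+, are the double crossovers. Comparing them with the parentals, only the b allele has switched, so b is the middle locus and the order is j – b – py.
Crossovers in the b–py interval produce the single-crossover classes b+ j py+ and b j+ py (52 + 63 = 115) plus the double crossovers (17).
RF(b–py) = (115 + 17) / 1048 = 132/1048 = 0.1260 → 12.6 map units.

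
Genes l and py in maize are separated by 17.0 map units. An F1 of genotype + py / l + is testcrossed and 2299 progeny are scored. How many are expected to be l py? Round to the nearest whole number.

195

A map distance of 17.0 map units corresponds to a recombination frequency of 0.170.
The F1 is + py / l +, so l py is a recombinant gamete class with expected frequency r/2 = 0.170/2 = 0.0850.
Expected number = 0.0850 × 2299 = 195.42 ≈ 195.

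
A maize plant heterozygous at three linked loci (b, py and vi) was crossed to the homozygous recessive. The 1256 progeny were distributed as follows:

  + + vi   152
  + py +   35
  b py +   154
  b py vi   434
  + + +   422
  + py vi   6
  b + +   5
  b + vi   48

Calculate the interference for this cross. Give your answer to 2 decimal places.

0.54

The two most frequent reciprocal classes, + + + and b py vi, are the parental types, so the F1 was + + + / b py vi.
The two rarest classes, b + + and + py vi, are the double crossovers. Comparing them with the parentals, only the b allele has switched, so b is the middle locus and the order is vi – b – py.
vi–b: (306 + 11)/1256 = 0.2524; b–py: (83 + 11)/1256 = 0.0748.
Expected DCO frequency = 0.2524 × 0.0748 ≈ 0.01888; observed = 11/1256 ≈ 0.00876.
Coefficient of coincidence = 0.00876/0.01888 ≈ 0.46; interference = 1 − 0.46 = 0.54.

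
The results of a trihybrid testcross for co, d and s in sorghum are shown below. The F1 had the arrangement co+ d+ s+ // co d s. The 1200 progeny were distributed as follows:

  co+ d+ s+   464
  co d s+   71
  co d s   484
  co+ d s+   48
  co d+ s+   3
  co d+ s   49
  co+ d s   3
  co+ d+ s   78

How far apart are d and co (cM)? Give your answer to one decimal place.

The two rarest classes, co d+ s+ and co+ d s, are the double crossovers. Comparing them with the parentals, only the co allele has switched, so co is the middle locus and the order is s – co – d.
Crossovers in the co–d interval produce the single-crossover classes co+ d s+ and co d+ s (48 + 49 = 97) plus the double crossovers (6).
RF(co–d) = (97 + 6) / 1200 = 103/1200 = 0.0858 → 8.6 cM.

8.6 cM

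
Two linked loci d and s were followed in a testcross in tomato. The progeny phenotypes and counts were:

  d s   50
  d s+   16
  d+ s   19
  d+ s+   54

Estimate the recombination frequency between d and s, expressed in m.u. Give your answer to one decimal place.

The two most frequent classes, d+ s+ (54) and d s (50), are the parental types, so the F1 was d+ s+ / d s.
The recombinant classes are d+ s and d s+: 19 + 16 = 35.
Recombination frequency = 35/139 = 0.2518 ≈ 25.2%, i.e. 25.2 m.u.

25.2 m.u.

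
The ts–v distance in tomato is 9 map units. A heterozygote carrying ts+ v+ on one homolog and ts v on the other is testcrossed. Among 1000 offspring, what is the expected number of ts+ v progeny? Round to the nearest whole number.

A map distance of 9 map units corresponds to a recombination frequency of 0.090.
The F1 is ts+ v+ / ts v, so ts+ v is a recombinant gamete class with expected frequency r/2 = 0.090/2 = 0.0450.
Expected number = 0.0450 × 1000 = 45.00 ≈ 45.

45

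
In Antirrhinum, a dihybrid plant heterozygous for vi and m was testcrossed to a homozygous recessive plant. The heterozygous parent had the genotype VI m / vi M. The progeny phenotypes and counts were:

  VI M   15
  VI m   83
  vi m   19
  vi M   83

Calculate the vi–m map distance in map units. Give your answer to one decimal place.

The recombinant classes are VI M and vi m: 15 + 19 = 34.
Recombination frequency = 34/200 = 0.1700 ≈ 17.0%, i.e. 17.0 map units.

17.0 map units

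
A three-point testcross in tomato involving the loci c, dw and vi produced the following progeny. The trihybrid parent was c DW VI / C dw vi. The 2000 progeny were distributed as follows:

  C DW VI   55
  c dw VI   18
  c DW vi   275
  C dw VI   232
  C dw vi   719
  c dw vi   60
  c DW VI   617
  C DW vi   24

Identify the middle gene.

dw

The two rarest classes, c dw VI and C DW vi, are the double crossovers. Comparing them with the parentals, only the dw allele has switched, so dw is the middle locus and the order is vi – dw – c.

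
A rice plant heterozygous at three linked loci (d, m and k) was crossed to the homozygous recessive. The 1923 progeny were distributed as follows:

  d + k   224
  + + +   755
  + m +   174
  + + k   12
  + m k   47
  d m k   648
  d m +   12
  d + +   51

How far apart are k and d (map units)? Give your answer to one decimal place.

The two most frequent reciprocal classes, d m k and + + +, are the parental types, so the F1 was d m k / + + +.
The two rarest classes, d m + and + + k, are the double crossovers. Comparing them with the parentals, only the k allele has switched, so k is the middle locus and the order is d – k – m.
Crossovers in the d–k interval produce the single-crossover classes + m k and d + + (47 + 51 = 98) plus the double crossovers (24).
RF(d–k) = (98 + 24) / 1923 = 122/1923 = 0.0634 → 6.3 map units.

6.3 map units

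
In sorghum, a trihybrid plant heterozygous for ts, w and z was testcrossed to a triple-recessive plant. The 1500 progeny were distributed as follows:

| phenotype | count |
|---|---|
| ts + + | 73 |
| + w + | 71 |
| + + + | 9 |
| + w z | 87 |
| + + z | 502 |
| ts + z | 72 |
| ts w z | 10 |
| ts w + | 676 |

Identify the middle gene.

The two most frequent reciprocal classes, + + z and ts w +, are the parental types, so the F1 was + + z / ts w +.
The two rarest classes, + + + and ts w z, are the double crossovers. Comparing them with the parentals, only the z allele has switched, so z is the middle locus and the order is w – z – ts.

z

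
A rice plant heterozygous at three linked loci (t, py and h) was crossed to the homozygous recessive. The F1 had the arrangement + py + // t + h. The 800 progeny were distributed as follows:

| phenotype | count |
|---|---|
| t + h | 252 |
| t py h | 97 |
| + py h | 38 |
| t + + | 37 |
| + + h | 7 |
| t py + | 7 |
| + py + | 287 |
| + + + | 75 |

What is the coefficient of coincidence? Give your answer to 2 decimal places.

The two rarest classes, t py + and + + h, are the double crossovers. Comparing them with the parentals, only the t allele has switched, so t is the middle locus and the order is h – t – py.
h–t: (75 + 14)/800 = 0.1113; t–py: (172 + 14)/800 = 0.2325.
Expected DCO frequency = 0.1113 × 0.2325 ≈ 0.02588; observed = 14/800 ≈ 0.01750.
Coefficient of coincidence = 0.01750/0.02588 ≈ 0.68.

0.68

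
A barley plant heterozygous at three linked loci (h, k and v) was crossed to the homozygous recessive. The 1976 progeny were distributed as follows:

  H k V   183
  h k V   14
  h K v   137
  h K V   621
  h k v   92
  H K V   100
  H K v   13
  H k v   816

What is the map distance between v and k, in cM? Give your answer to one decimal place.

17.6 cM

The two most frequent reciprocal classes, h K V and H k v, are the parental types, so the F1 was h K V / H k v.
The two rarest classes, h k V and H K v, are the double crossovers. Comparing them with the parentals, only the k allele has switched, so k is the middle locus and the order is h – k – v.
Crossovers in the k–v interval produce the single-crossover classes h K v and H k V (137 + 183 = 320) plus the double crossovers (27).
RF(k–v) = (320 + 27) / 1976 = 347/1976 = 0.1756 → 17.6 cM.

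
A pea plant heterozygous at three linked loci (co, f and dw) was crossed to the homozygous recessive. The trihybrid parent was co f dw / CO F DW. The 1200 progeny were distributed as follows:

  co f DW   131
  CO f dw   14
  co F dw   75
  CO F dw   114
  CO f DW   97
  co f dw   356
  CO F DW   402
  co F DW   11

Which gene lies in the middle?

The two rarest classes, CO f dw and co F DW, are the double crossovers. Comparing them with the parentals, only the co allele has switched, so co is the middle locus and the order is dw – co – f.

co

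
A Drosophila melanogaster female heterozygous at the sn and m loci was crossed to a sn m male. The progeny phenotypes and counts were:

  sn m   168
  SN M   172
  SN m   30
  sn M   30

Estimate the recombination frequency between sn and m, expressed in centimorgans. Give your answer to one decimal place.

15.0 centimorgans

The two most frequent classes, SN M (172) and sn m (168), are the parental types, so the F1 was SN M / sn m.
The recombinant classes are SN m and sn M: 30 + 30 = 60.
Recombination frequency = 60/400 = 0.1500 ≈ 15.0%, i.e. 15.0 centimorgans.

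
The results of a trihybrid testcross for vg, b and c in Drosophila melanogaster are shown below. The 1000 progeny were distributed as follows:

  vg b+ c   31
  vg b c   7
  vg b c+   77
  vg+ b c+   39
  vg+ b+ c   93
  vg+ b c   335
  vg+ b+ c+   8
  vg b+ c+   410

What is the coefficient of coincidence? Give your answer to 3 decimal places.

The two most frequent reciprocal classes, vg+ b c and vg b+ c+, are the parental types, so the F1 was vg+ b c / vg b+ c+.
The two rarest classes, vg b c and vg+ b+ c+, are the double crossovers. Comparing them with the parentals, only the vg allele has switched, so vg is the middle locus and the order is c – vg – b.
c–vg: (70 + 15)/1000 = 0.0850; vg–b: (170 + 15)/1000 = 0.1850.
Expected DCO frequency = 0.0850 × 0.1850 ≈ 0.01572; observed = 15/1000 ≈ 0.01500.
Coefficient of coincidence = 0.01500/0.01572 ≈ 0.954.

0.954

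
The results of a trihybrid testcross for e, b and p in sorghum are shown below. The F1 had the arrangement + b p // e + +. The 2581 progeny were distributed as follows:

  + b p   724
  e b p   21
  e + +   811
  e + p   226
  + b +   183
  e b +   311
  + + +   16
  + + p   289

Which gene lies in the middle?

The two rarest classes, e b p and + + +, are the double crossovers. Comparing them with the parentals, only the e allele has switched, so e is the middle locus and the order is p – e – b.

e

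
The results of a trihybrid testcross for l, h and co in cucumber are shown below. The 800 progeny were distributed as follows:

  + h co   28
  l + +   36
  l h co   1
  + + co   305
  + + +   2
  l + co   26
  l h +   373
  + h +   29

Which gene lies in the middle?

The two most frequent reciprocal classes, + + co and l h +, are the parental types, so the F1 was + + co / l h +.
The two rarest classes, + + + and l h co, are the double crossovers. Comparing them with the parentals, only the co allele has switched, so co is the middle locus and the order is l – co – h.

co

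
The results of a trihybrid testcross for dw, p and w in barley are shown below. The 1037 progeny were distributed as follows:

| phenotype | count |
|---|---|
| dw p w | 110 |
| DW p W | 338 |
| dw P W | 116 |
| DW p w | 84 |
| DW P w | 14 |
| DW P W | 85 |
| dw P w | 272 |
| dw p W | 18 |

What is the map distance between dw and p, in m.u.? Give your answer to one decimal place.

The two most frequent reciprocal classes, DW p W and dw P w, are the parental types, so the F1 was DW p W / dw P w.
The two rarest classes, dw p W and DW P w, are the double crossovers. Comparing them with the parentals, only the dw allele has switched, so dw is the middle locus and the order is w – dw – p.
Crossovers in the dw–p interval produce the single-crossover classes DW P W and dw p w (85 + 110 = 195) plus the double crossovers (32).
RF(dw–p) = (195 + 32) / 1037 = 227/1037 = 0.2189 → 21.9 m.u.

21.9 m.u.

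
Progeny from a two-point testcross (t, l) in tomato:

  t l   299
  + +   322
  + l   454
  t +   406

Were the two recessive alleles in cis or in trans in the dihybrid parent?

trans

The two most frequent classes are + l (454) and t + (406); these are the parental (non-recombinant) types.
So the F1 carried + l on one chromosome and t + on the other — the recessive alleles are on opposite chromosomes (trans / repulsion).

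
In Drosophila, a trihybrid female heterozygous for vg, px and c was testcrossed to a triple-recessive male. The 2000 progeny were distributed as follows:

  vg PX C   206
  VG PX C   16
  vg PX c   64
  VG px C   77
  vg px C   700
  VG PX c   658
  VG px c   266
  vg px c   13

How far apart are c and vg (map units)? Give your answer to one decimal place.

The two most frequent reciprocal classes, VG PX c and vg px C, are the parental types, so the F1 was VG PX c / vg px C.
The two rarest classes, VG PX C and vg px c, are the double crossovers. Comparing them with the parentals, only the c allele has switched, so c is the middle locus and the order is vg – c – px.
Crossovers in the vg–c interval produce the single-crossover classes vg PX c and VG px C (64 + 77 = 141) plus the double crossovers (29).
RF(vg–c) = (141 + 29) / 2000 = 170/2000 = 0.0850 → 8.5 map units.

8.5 map units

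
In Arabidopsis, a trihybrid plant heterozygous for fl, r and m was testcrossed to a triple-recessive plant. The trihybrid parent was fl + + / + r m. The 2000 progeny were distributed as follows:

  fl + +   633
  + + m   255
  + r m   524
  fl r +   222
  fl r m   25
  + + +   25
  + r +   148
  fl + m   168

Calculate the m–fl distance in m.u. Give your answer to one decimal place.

The two rarest classes, + + + and fl r m, are the double crossovers. Comparing them with the parentals, only the fl allele has switched, so fl is the middle locus and the order is r – fl – m.
Crossovers in the fl–m interval produce the single-crossover classes fl + m and + r + (168 + 148 = 316) plus the double crossovers (50).
RF(fl–m) = (316 + 50) / 2000 = 366/2000 = 0.1830 → 18.3 m.u.

18.3 m.u.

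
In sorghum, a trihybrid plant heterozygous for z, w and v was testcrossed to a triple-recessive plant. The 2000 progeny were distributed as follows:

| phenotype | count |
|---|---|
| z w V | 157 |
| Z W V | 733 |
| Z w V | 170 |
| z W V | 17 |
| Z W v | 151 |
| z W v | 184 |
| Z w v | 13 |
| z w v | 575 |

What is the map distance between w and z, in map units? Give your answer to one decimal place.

19.2 map units

The two most frequent reciprocal classes, z w v and Z W V, are the parental types, so the F1 was z w v / Z W V.
The two rarest classes, Z w v and z W V, are the double crossovers. Comparing them with the parentals, only the z allele has switched, so z is the middle locus and the order is v – z – w.
Crossovers in the z–w interval produce the single-crossover classes z W v and Z w V (184 + 170 = 354) plus the double crossovers (30).
RF(z–w) = (354 + 30) / 2000 = 384/2000 = 0.1920 → 19.2 map units.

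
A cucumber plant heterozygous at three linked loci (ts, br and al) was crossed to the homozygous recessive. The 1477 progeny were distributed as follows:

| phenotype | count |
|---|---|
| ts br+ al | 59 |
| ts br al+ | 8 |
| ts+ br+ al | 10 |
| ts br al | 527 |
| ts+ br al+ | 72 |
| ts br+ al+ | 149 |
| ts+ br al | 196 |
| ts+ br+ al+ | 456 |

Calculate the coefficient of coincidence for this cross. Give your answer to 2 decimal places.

0.49

The two most frequent reciprocal classes, ts+ br+ al+ and ts br al, are the parental types, so the F1 was ts+ br+ al+ / ts br al.
The two rarest classes, ts+ br+ al and ts br al+, are the double crossovers. Comparing them with the parentals, only the al allele has switched, so al is the middle locus and the order is ts – al – br.
ts–al: (345 + 18)/1477 = 0.2458; al–br: (131 + 18)/1477 = 0.1009.
Expected DCO frequency = 0.2458 × 0.1009 ≈ 0.02480; observed = 18/1477 ≈ 0.01219.
Coefficient of coincidence = 0.01219/0.02480 ≈ 0.49.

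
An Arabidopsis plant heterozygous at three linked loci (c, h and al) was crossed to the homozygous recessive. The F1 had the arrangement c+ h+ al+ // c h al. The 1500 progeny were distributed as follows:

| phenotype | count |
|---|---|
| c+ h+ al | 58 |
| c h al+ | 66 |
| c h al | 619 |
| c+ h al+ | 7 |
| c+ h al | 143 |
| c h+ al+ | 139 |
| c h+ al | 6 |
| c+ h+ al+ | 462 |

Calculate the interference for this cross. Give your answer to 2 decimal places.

0.52

The two rarest classes, c+ h al+ and c h+ al, are the double crossovers. Comparing them with the parentals, only the h allele has switched, so h is the middle locus and the order is al – h – c.
al–h: (124 + 13)/1500 = 0.0913; h–c: (282 + 13)/1500 = 0.1967.
Expected DCO frequency = 0.0913 × 0.1967 ≈ 0.01796; observed = 13/1500 ≈ 0.00867.
Coefficient of coincidence = 0.00867/0.01796 ≈ 0.48; interference = 1 − 0.48 = 0.52.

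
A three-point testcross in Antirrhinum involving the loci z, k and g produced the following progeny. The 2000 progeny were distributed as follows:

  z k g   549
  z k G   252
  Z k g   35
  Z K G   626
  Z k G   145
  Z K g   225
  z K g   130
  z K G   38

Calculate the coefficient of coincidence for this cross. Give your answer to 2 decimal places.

0.76

The two most frequent reciprocal classes, z k g and Z K G, are the parental types, so the F1 was z k g / Z K G.
The two rarest classes, Z k g and z K G, are the double crossovers. Comparing them with the parentals, only the z allele has switched, so z is the middle locus and the order is g – z – k.
g–z: (477 + 73)/2000 = 0.2750; z–k: (275 + 73)/2000 = 0.1740.
Expected DCO frequency = 0.2750 × 0.1740 ≈ 0.04785; observed = 73/2000 ≈ 0.03650.
Coefficient of coincidence = 0.03650/0.04785 ≈ 0.76.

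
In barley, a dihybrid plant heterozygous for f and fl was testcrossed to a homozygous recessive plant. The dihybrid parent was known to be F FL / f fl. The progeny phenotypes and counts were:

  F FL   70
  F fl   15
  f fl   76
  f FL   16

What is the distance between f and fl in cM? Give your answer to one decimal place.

The recombinant classes are F fl and f FL: 15 + 16 = 31.
Recombination frequency = 31/177 = 0.1751 ≈ 17.5%, i.e. 17.5 cM.

17.5 cM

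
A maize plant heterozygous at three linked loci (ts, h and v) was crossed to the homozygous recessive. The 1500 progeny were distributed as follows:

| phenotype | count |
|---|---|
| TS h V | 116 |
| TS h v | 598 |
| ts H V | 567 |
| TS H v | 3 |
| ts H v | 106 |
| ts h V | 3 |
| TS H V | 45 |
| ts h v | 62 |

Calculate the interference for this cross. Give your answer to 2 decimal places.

0.65

The two most frequent reciprocal classes, TS h v and ts H V, are the parental types, so the F1 was TS h v / ts H V.
The two rarest classes, TS H v and ts h V, are the double crossovers. Comparing them with the parentals, only the h allele has switched, so h is the middle locus and the order is ts – h – v.
ts–h: (107 + 6)/1500 = 0.0753; h–v: (222 + 6)/1500 = 0.1520.
Expected DCO frequency = 0.0753 × 0.1520 ≈ 0.01145; observed = 6/1500 ≈ 0.00400.
Coefficient of coincidence = 0.00400/0.01145 ≈ 0.35; interference = 1 − 0.35 = 0.65.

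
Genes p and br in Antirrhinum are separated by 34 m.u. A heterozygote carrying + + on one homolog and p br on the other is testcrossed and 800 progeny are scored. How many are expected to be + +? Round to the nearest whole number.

A map distance of 34 m.u. corresponds to a recombination frequency of 0.340.
The F1 is + + / p br, so + + is a parental gamete class with expected frequency (1 − r)/2 = 0.660/2 = 0.3300.
Expected number = 0.3300 × 800 = 264.00 ≈ 264.

264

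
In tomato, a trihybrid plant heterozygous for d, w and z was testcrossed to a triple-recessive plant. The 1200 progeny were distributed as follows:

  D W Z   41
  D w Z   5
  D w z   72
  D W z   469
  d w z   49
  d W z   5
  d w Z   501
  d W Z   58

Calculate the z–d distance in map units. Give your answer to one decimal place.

8.3 map units

The two most frequent reciprocal classes, d w Z and D W z, are the parental types, so the F1 was d w Z / D W z.
The two rarest classes, D w Z and d W z, are the double crossovers. Comparing them with the parentals, only the d allele has switched, so d is the middle locus and the order is w – d – z.
Crossovers in the d–z interval produce the single-crossover classes d w z and D W Z (49 + 41 = 90) plus the double crossovers (10).
RF(d–z) = (90 + 10) / 1200 = 100/1200 = 0.0833 → 8.3 map units.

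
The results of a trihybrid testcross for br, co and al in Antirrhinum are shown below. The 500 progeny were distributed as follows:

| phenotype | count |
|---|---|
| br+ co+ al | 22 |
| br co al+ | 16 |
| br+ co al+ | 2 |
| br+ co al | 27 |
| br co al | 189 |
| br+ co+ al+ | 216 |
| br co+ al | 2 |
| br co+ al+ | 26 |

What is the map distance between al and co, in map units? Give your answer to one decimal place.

The two most frequent reciprocal classes, br co al and br+ co+ al+, are the parental types, so the F1 was br co al / br+ co+ al+.
The two rarest classes, br co+ al and br+ co al+, are the double crossovers. Comparing them with the parentals, only the co allele has switched, so co is the middle locus and the order is al – co – br.
Crossovers in the al–co interval produce the single-crossover classes br co al+ and br+ co+ al (16 + 22 = 38) plus the double crossovers (4).
RF(al–co) = (38 + 4) / 500 = 42/500 = 0.0840 → 8.4 map units.

8.4 map units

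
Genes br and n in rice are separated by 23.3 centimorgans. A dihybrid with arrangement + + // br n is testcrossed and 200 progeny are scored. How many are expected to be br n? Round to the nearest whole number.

77

A map distance of 23.3 centimorgans corresponds to a recombination frequency of 0.233.
The F1 is + + / br n, so br n is a parental gamete class with expected frequency (1 − r)/2 = 0.767/2 = 0.3835.
Expected number = 0.3835 × 200 = 76.70 ≈ 77.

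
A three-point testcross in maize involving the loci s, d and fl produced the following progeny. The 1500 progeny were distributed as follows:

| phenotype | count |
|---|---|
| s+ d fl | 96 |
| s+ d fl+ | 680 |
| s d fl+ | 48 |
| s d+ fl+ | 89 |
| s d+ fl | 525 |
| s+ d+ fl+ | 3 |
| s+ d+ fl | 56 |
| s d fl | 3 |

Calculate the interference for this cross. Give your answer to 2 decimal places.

0.57

The two most frequent reciprocal classes, s+ d fl+ and s d+ fl, are the parental types, so the F1 was s+ d fl+ / s d+ fl.
The two rarest classes, s+ d+ fl+ and s d fl, are the double crossovers. Comparing them with the parentals, only the d allele has switched, so d is the middle locus and the order is s – d – fl.
s–d: (104 + 6)/1500 = 0.0733; d–fl: (185 + 6)/1500 = 0.1273.
Expected DCO frequency = 0.0733 × 0.1273 ≈ 0.00933; observed = 6/1500 ≈ 0.00400.
Coefficient of coincidence = 0.00400/0.00933 ≈ 0.43; interference = 1 − 0.43 = 0.57.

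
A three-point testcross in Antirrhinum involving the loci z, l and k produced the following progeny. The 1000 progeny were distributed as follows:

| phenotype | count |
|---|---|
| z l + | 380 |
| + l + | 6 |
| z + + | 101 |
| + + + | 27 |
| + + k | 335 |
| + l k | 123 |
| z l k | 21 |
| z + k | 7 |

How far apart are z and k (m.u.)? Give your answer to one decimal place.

6.1 m.u.

The two most frequent reciprocal classes, z l + and + + k, are the parental types, so the F1 was z l + / + + k.
The two rarest classes, + l + and z + k, are the double crossovers. Comparing them with the parentals, only the z allele has switched, so z is the middle locus and the order is l – z – k.
Crossovers in the z–k interval produce the single-crossover classes z l k and + + + (21 + 27 = 48) plus the double crossovers (13).
RF(z–k) = (48 + 13) / 1000 = 61/1000 = 0.0610 → 6.1 m.u.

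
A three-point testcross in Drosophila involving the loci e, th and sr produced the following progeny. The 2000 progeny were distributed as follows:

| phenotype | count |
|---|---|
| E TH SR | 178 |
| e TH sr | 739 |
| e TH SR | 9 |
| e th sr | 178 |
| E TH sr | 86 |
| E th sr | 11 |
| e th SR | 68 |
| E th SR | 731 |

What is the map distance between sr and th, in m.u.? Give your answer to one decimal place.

18.8 m.u.

The two most frequent reciprocal classes, e TH sr and E th SR, are the parental types, so the F1 was e TH sr / E th SR.
The two rarest classes, e TH SR and E th sr, are the double crossovers. Comparing them with the parentals, only the sr allele has switched, so sr is the middle locus and the order is th – sr – e.
Crossovers in the th–sr interval produce the single-crossover classes e th sr and E TH SR (178 + 178 = 356) plus the double crossovers (20).
RF(th–sr) = (356 + 20) / 2000 = 376/2000 = 0.1880 → 18.8 m.u.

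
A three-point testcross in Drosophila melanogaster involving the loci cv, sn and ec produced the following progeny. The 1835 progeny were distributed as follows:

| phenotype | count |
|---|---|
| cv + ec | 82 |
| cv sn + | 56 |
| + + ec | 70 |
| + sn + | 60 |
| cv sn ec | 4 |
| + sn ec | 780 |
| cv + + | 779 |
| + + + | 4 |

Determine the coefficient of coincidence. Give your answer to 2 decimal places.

The two most frequent reciprocal classes, cv + + and + sn ec, are the parental types, so the F1 was cv + + / + sn ec.
The two rarest classes, + + + and cv sn ec, are the double crossovers. Comparing them with the parentals, only the cv allele has switched, so cv is the middle locus and the order is sn – cv – ec.
sn–cv: (126 + 8)/1835 = 0.0730; cv–ec: (142 + 8)/1835 = 0.0817.
Expected DCO frequency = 0.0730 × 0.0817 ≈ 0.00596; observed = 8/1835 ≈ 0.00436.
Coefficient of coincidence = 0.00436/0.00596 ≈ 0.73.

0.73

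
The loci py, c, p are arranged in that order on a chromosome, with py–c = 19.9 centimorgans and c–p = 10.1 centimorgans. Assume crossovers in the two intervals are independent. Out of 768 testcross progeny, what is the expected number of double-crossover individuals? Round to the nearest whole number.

15

Map distances give recombination frequencies of 0.199 and 0.101 for the two intervals.
With no interference, expected double-crossover frequency = 0.199 × 0.101 = 0.02010.
Expected number = 0.02010 × 768 = 15.44 ≈ 15.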